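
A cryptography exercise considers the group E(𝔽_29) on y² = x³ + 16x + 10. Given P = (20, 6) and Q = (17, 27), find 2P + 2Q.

First 2P:
Repeated addition: build up to 2P.
2P: tangent at (20, 6): λ = (3·20² + 16)/(2·6) ≡ 27/12. 12⁻¹ ≡ 17 (mod 29), so λ ≡ 27·17 ≡ 24.
  x = λ² - 20 - 20 = 576 - 40 ≡ 14; y = λ·(20 - 14) - 6 ≡ 22. → (14, 22)
2P = (14, 22).
Next 2Q:
Repeated addition: build up to 2Q.
2Q: tangent at (17, 27): λ = (3·17² + 16)/(2·27) ≡ 13/25. 25⁻¹ ≡ 7 (mod 29), so λ ≡ 13·7 ≡ 4.
  x = λ² - 17 - 17 = 16 - 34 ≡ 11; y = λ·(17 - 11) - 27 ≡ 26. → (11, 26)
2Q = (11, 26).
Finally 2P + 2Q:
(14, 22) + (11, 26). λ = (26 - 22)/(11 - 14) ≡ 4/26 mod 29. 26⁻¹ ≡ 19 (mod 29) since 26·19 = 494 ≡ 1, so λ ≡ 18.
  x = λ² - 14 - 11 = 324 - 25 ≡ 9; y = λ·(14 - 9) - 22 ≡ 10. → (9, 10)

(9, 10)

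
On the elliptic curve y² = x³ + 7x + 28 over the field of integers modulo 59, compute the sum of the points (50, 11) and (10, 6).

(50, 11) + (10, 6). λ = (6 - 11)/(10 - 50) ≡ 54/19 mod 59. 19⁻¹ ≡ 28 (mod 59), so λ ≡ 37.
  x = λ² - 50 - 10 = 1369 - 60 ≡ 11; y = λ·(50 - 11) - 11 ≡ 16. → (11, 16)

(11, 16)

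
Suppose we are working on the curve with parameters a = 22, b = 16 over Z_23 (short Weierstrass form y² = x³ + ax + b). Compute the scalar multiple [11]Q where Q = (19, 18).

Repeated addition: build up to 11Q.
2Q: tangent at (19, 18): λ = (3·19² + 22)/(2·18) ≡ 1/13. 13⁻¹ ≡ 16 (mod 23) since 13·16 = 208 ≡ 1, so λ ≡ 1·16 ≡ 16.
  x = λ² - 19 - 19 = 256 - 38 ≡ 11; y = λ·(19 - 11) - 18 ≡ 18. → (11, 18)
3Q: (11, 18) + (19, 18). λ = (18 - 18)/(19 - 11) ≡ 0/8 mod 23. 8⁻¹ ≡ 3 (mod 23) since 8·3 = 24 ≡ 1, so λ ≡ 0.
  x = λ² - 11 - 19 = 0 - 30 ≡ 16; y = λ·(11 - 16) - 18 ≡ 5. → (16, 5)
4Q: (16, 5) + (19, 18). λ = (18 - 5)/(19 - 16) ≡ 13/3 mod 23. 3⁻¹ ≡ 8 (mod 23) since 3·8 = 24 ≡ 1, so λ ≡ 12.
  x = λ² - 16 - 19 = 144 - 35 ≡ 17; y = λ·(16 - 17) - 5 ≡ 6. → (17, 6)
5Q: (17, 6) + (19, 18). λ = (18 - 6)/(19 - 17) ≡ 12/2 mod 23. 2⁻¹ ≡ 12 (mod 23), so λ ≡ 6.
  x = λ² - 17 - 19 = 36 - 36 ≡ 0; y = λ·(17 - 0) - 6 ≡ 4. → (0, 4)
6Q: (0, 4) + (19, 18). λ = (18 - 4)/(19 - 0) ≡ 14/19 mod 23. 19⁻¹ ≡ 17 (mod 23), so λ ≡ 8.
  x = λ² - 0 - 19 = 64 - 19 ≡ 22; y = λ·(0 - 22) - 4 ≡ 4. → (22, 4)
7Q: (22, 4) + (19, 18). λ = (18 - 4)/(19 - 22) ≡ 14/20 mod 23. 20⁻¹ ≡ 15 (mod 23) since 20·15 = 300 ≡ 1, so λ ≡ 3.
  x = λ² - 22 - 19 = 9 - 41 ≡ 14; y = λ·(22 - 14) - 4 ≡ 20. → (14, 20)
8Q: (14, 20) + (19, 18). λ = (18 - 20)/(19 - 14) ≡ 21/5 mod 23. 5⁻¹ ≡ 14 (mod 23), so λ ≡ 18.
  x = λ² - 14 - 19 = 324 - 33 ≡ 15; y = λ·(14 - 15) - 20 ≡ 8. → (15, 8)
9Q: (15, 8) + (19, 18). λ = (18 - 8)/(19 - 15) ≡ 10/4 mod 23. 4⁻¹ ≡ 6 (mod 23), so λ ≡ 14.
  x = λ² - 15 - 19 = 196 - 34 ≡ 1; y = λ·(15 - 1) - 8 ≡ 4. → (1, 4)
10Q: (1, 4) + (19, 18). λ = (18 - 4)/(19 - 1) ≡ 14/18 mod 23. 18⁻¹ ≡ 9 (mod 23), so λ ≡ 11.
  x = λ² - 1 - 19 = 121 - 20 ≡ 9; y = λ·(1 - 9) - 4 ≡ 0. → (9, 0)
11Q: (9, 0) + (19, 18). λ = (18 - 0)/(19 - 9) ≡ 18/10 mod 23. 10⁻¹ ≡ 7 (mod 23) since 10·7 = 70 ≡ 1, so λ ≡ 11.
  x = λ² - 9 - 19 = 121 - 28 ≡ 1; y = λ·(9 - 1) - 0 ≡ 19. → (1, 19)

(1, 19)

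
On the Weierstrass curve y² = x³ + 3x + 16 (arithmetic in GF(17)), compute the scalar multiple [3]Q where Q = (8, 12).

(2, 8)

Repeated addition: build up to 3Q.
2Q: tangent at (8, 12): λ = (3·8² + 3)/(2·12) ≡ 8/7. 7⁻¹ ≡ 5 (mod 17), so λ ≡ 8·5 ≡ 6.
  x = λ² - 8 - 8 = 36 - 16 ≡ 3; y = λ·(8 - 3) - 12 ≡ 1. → (3, 1)
3Q: (3, 1) + (8, 12). λ = (12 - 1)/(8 - 3) ≡ 11/5 mod 17. 5⁻¹ ≡ 7 (mod 17), so λ ≡ 9.
  x = λ² - 3 - 8 = 81 - 11 ≡ 2; y = λ·(3 - 2) - 1 ≡ 8. → (2, 8)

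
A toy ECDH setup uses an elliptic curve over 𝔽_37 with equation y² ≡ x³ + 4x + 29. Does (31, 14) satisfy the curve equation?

yes

y² = 14² ≡ 11; x³ + 4x + 29 = 29944 ≡ 11 (mod 37). 11 = 11.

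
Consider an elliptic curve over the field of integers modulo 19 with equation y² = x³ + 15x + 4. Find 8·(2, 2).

(3, 0)

Write Q = (2, 2).
Double-and-add on 8 = (1000)₂. Start with Q = (2, 2) for the leading 1-bit.
double: tangent at (2, 2): λ = (3·2² + 15)/(2·2) ≡ 8/4. 4⁻¹ ≡ 5 (mod 19) since 4·5 = 20 ≡ 1, so λ ≡ 8·5 ≡ 2.
  x = λ² - 2 - 2 = 4 - 4 ≡ 0; y = λ·(2 - 0) - 2 ≡ 2. → (0, 2)
double: tangent at (0, 2): λ = (3·0² + 15)/(2·2) ≡ 15/4. 4⁻¹ ≡ 5 (mod 19) since 4·5 = 20 ≡ 1, so λ ≡ 15·5 ≡ 18.
  x = λ² - 0 - 0 = 324 - 0 ≡ 1; y = λ·(0 - 1) - 2 ≡ 18. → (1, 18)
double: tangent at (1, 18): λ = (3·1² + 15)/(2·18) ≡ 18/17. 17⁻¹ ≡ 9 (mod 19) since 17·9 = 153 ≡ 1, so λ ≡ 18·9 ≡ 10.
  x = λ² - 1 - 1 = 100 - 2 ≡ 3; y = λ·(1 - 3) - 18 ≡ 0. → (3, 0)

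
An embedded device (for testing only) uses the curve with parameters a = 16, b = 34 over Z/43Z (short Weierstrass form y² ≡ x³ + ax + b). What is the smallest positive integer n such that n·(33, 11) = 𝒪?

12

2P: tangent at (33, 11): λ = (3·33² + 16)/(2·11) ≡ 15/22. 22⁻¹ ≡ 2 (mod 43), so λ ≡ 15·2 ≡ 30.
  x = λ² - 33 - 33 = 900 - 66 ≡ 17; y = λ·(33 - 17) - 11 ≡ 39. → (17, 39)
3P: (17, 39) + (33, 11). λ = (11 - 39)/(33 - 17) ≡ 15/16 mod 43. 16⁻¹ ≡ 35 (mod 43), so λ ≡ 9.
  x = λ² - 17 - 33 = 81 - 50 ≡ 31; y = λ·(17 - 31) - 39 ≡ 7. → (31, 7)
4P: (31, 7) + (33, 11). λ = (11 - 7)/(33 - 31) ≡ 4/2 mod 43. 2⁻¹ ≡ 22 (mod 43), so λ ≡ 2.
  x = λ² - 31 - 33 = 4 - 64 ≡ 26; y = λ·(31 - 26) - 7 ≡ 3. → (26, 3)
5P: (26, 3) + (33, 11). λ = (11 - 3)/(33 - 26) ≡ 8/7 mod 43. 7⁻¹ ≡ 37 (mod 43) since 7·37 = 259 ≡ 1, so λ ≡ 38.
  x = λ² - 26 - 33 = 1444 - 59 ≡ 9; y = λ·(26 - 9) - 3 ≡ 41. → (9, 41)
6P: (9, 41) + (33, 11). λ = (11 - 41)/(33 - 9) ≡ 13/24 mod 43. 24⁻¹ ≡ 9 (mod 43) since 24·9 = 216 ≡ 1, so λ ≡ 31.
  x = λ² - 9 - 33 = 961 - 42 ≡ 16; y = λ·(9 - 16) - 41 ≡ 0. → (16, 0)
7P: (16, 0) + (33, 11). λ = (11 - 0)/(33 - 16) ≡ 11/17 mod 43. 17⁻¹ ≡ 38 (mod 43), so λ ≡ 31.
  x = λ² - 16 - 33 = 961 - 49 ≡ 9; y = λ·(16 - 9) - 0 ≡ 2. → (9, 2)
8P: (9, 2) + (33, 11). λ = (11 - 2)/(33 - 9) ≡ 9/24 mod 43. 24⁻¹ ≡ 9 (mod 43) since 24·9 = 216 ≡ 1, so λ ≡ 38.
  x = λ² - 9 - 33 = 1444 - 42 ≡ 26; y = λ·(9 - 26) - 2 ≡ 40. → (26, 40)
9P: (26, 40) + (33, 11). λ = (11 - 40)/(33 - 26) ≡ 14/7 mod 43. 7⁻¹ ≡ 37 (mod 43) since 7·37 = 259 ≡ 1, so λ ≡ 2.
  x = λ² - 26 - 33 = 4 - 59 ≡ 31; y = λ·(26 - 31) - 40 ≡ 36. → (31, 36)
10P: (31, 36) + (33, 11). λ = (11 - 36)/(33 - 31) ≡ 18/2 mod 43. 2⁻¹ ≡ 22 (mod 43) since 2·22 = 44 ≡ 1, so λ ≡ 9.
  x = λ² - 31 - 33 = 81 - 64 ≡ 17; y = λ·(31 - 17) - 36 ≡ 4. → (17, 4)
11P: (17, 4) + (33, 11). λ = (11 - 4)/(33 - 17) ≡ 7/16 mod 43. 16⁻¹ ≡ 35 (mod 43), so λ ≡ 30.
  x = λ² - 17 - 33 = 900 - 50 ≡ 33; y = λ·(17 - 33) - 4 ≡ 32. → (33, 32)
12P: (33, 32) + (33, 11): same x and y₁ ≡ -y₂, so the sum is 𝒪.
12P = 𝒪, so the order is 12.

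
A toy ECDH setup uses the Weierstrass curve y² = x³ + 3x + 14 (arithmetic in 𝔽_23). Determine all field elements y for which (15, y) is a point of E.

x³ + 3x + 14 = 3434 ≡ 7 (mod 23).
7 is a non-residue mod 23; no y exists.

none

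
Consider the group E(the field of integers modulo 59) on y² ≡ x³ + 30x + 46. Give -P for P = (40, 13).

(40, 46)

-(40, 13) = (40, -13 mod 59) = (40, 46).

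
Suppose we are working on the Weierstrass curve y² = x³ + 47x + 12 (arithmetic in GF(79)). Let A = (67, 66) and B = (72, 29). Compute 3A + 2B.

(17, 73)

First 3A:
Repeated addition: build up to 3A.
2A: tangent at (67, 66): λ = (3·67² + 47)/(2·66) ≡ 5/53. 53⁻¹ ≡ 3 (mod 79), so λ ≡ 5·3 ≡ 15.
  x = λ² - 67 - 67 = 225 - 134 ≡ 12; y = λ·(67 - 12) - 66 ≡ 48. → (12, 48)
3A: (12, 48) + (67, 66). λ = (66 - 48)/(67 - 12) ≡ 18/55 mod 79. 55⁻¹ ≡ 23 (mod 79) since 55·23 = 1265 ≡ 1, so λ ≡ 19.
  x = λ² - 12 - 67 = 361 - 79 ≡ 45; y = λ·(12 - 45) - 48 ≡ 36. → (45, 36)
3A = (45, 36).
Next 2B:
Repeated addition: build up to 2B.
2B: tangent at (72, 29): λ = (3·72² + 47)/(2·29) ≡ 36/58. 58⁻¹ ≡ 15 (mod 79) since 58·15 = 870 ≡ 1, so λ ≡ 36·15 ≡ 66.
  x = λ² - 72 - 72 = 4356 - 144 ≡ 25; y = λ·(72 - 25) - 29 ≡ 71. → (25, 71)
2B = (25, 71).
Finally 3A + 2B:
(45, 36) + (25, 71). λ = (71 - 36)/(25 - 45) ≡ 35/59 mod 79. 59⁻¹ ≡ 75 (mod 79), so λ ≡ 18.
  x = λ² - 45 - 25 = 324 - 70 ≡ 17; y = λ·(45 - 17) - 36 ≡ 73. → (17, 73)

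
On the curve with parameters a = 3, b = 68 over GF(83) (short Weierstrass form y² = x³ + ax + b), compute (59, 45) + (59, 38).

O

The two points share x = 59 and their y-coordinates satisfy 45 + 38 ≡ 0 (mod 83), so they are inverses. Their sum is O.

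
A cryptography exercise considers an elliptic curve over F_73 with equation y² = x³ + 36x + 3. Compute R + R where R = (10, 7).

tangent at (10, 7): λ = (3·10² + 36)/(2·7) ≡ 44/14. 14⁻¹ ≡ 47 (mod 73) since 14·47 = 658 ≡ 1, so λ ≡ 44·47 ≡ 24.
  x = λ² - 10 - 10 = 576 - 20 ≡ 45; y = λ·(10 - 45) - 7 ≡ 29. → (45, 29)

(45, 29)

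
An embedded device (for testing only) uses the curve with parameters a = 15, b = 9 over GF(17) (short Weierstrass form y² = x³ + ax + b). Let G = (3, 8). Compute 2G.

tangent at (3, 8): λ = (3·3² + 15)/(2·8) ≡ 8/16. 16⁻¹ ≡ 16 (mod 17) since 16·16 = 256 ≡ 1, so λ ≡ 8·16 ≡ 9.
  x = λ² - 3 - 3 = 81 - 6 ≡ 7; y = λ·(3 - 7) - 8 ≡ 7. → (7, 7)

(7, 7)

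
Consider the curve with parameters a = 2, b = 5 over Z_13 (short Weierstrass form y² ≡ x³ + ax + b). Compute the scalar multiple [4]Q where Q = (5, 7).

(4, 8)

Double-and-add on 4 = (100)₂. Start with Q = (5, 7) for the leading 1-bit.
double: tangent at (5, 7): λ = (3·5² + 2)/(2·7) ≡ 12/1. 1⁻¹ ≡ 1 (mod 13), so λ ≡ 12·1 ≡ 12.
  x = λ² - 5 - 5 = 144 - 10 ≡ 4; y = λ·(5 - 4) - 7 ≡ 5. → (4, 5)
double: tangent at (4, 5): λ = (3·4² + 2)/(2·5) ≡ 11/10. 10⁻¹ ≡ 4 (mod 13), so λ ≡ 11·4 ≡ 5.
  x = λ² - 4 - 4 = 25 - 8 ≡ 4; y = λ·(4 - 4) - 5 ≡ 8. → (4, 8)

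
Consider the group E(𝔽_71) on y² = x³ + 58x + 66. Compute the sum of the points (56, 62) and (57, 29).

(53, 52)

(56, 62) + (57, 29). λ = (29 - 62)/(57 - 56) ≡ 38/1 mod 71. 1⁻¹ ≡ 1 (mod 71) since 1·1 = 1 ≡ 1, so λ ≡ 38.
  x = λ² - 56 - 57 = 1444 - 113 ≡ 53; y = λ·(56 - 53) - 62 ≡ 52. → (53, 52)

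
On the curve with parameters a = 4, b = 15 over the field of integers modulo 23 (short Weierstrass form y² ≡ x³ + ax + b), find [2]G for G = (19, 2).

(16, 14)

tangent at (19, 2): λ = (3·19² + 4)/(2·2) ≡ 6/4. 4⁻¹ ≡ 6 (mod 23) since 4·6 = 24 ≡ 1, so λ ≡ 6·6 ≡ 13.
  x = λ² - 19 - 19 = 169 - 38 ≡ 16; y = λ·(19 - 16) - 2 ≡ 14. → (16, 14)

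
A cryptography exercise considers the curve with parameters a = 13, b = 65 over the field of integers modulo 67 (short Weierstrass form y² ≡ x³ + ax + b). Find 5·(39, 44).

Write Q = (39, 44).
Double-and-add on 5 = (101)₂. Start with Q = (39, 44) for the leading 1-bit.
double: tangent at (39, 44): λ = (3·39² + 13)/(2·44) ≡ 20/21. 21⁻¹ ≡ 16 (mod 67) since 21·16 = 336 ≡ 1, so λ ≡ 20·16 ≡ 52.
  x = λ² - 39 - 39 = 2704 - 78 ≡ 13; y = λ·(39 - 13) - 44 ≡ 35. → (13, 35)
double: tangent at (13, 35): λ = (3·13² + 13)/(2·35) ≡ 51/3. 3⁻¹ ≡ 45 (mod 67), so λ ≡ 51·45 ≡ 17.
  x = λ² - 13 - 13 = 289 - 26 ≡ 62; y = λ·(13 - 62) - 35 ≡ 3. → (62, 3)
add Q: (62, 3) + (39, 44). λ = (44 - 3)/(39 - 62) ≡ 41/44 mod 67. 44⁻¹ ≡ 32 (mod 67) since 44·32 = 1408 ≡ 1, so λ ≡ 39.
  x = λ² - 62 - 39 = 1521 - 101 ≡ 13; y = λ·(62 - 13) - 3 ≡ 32. → (13, 32)

(13, 32)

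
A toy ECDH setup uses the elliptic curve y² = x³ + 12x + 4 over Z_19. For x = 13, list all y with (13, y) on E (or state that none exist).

x³ + 12x + 4 = 2357 ≡ 1 (mod 19).
Square roots of 1 mod 19: 1 and 18 (since 1² = 1 ≡ 1).

1, 18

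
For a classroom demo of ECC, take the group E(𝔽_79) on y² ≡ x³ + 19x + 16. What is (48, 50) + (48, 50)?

(63, 44)

tangent at (48, 50): λ = (3·48² + 19)/(2·50) ≡ 58/21. 21⁻¹ ≡ 64 (mod 79) since 21·64 = 1344 ≡ 1, so λ ≡ 58·64 ≡ 78.
  x = λ² - 48 - 48 = 6084 - 96 ≡ 63; y = λ·(48 - 63) - 50 ≡ 44. → (63, 44)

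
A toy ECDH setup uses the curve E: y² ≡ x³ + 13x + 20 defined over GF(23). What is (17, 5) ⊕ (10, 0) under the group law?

(17, 5) + (10, 0). λ = (0 - 5)/(10 - 17) ≡ 18/16 mod 23. 16⁻¹ ≡ 13 (mod 23), so λ ≡ 4.
  x = λ² - 17 - 10 = 16 - 27 ≡ 12; y = λ·(17 - 12) - 5 ≡ 15. → (12, 15)

(12, 15)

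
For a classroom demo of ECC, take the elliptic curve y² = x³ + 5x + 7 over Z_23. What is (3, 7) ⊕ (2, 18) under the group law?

(3, 7) + (2, 18). λ = (18 - 7)/(2 - 3) ≡ 11/22 mod 23. 22⁻¹ ≡ 22 (mod 23) since 22·22 = 484 ≡ 1, so λ ≡ 12.
  x = λ² - 3 - 2 = 144 - 5 ≡ 1; y = λ·(3 - 1) - 7 ≡ 17. → (1, 17)

(1, 17)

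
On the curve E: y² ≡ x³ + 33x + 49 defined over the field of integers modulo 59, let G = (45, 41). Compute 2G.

tangent at (45, 41): λ = (3·45² + 33)/(2·41) ≡ 31/23. 23⁻¹ ≡ 18 (mod 59) since 23·18 = 414 ≡ 1, so λ ≡ 31·18 ≡ 27.
  x = λ² - 45 - 45 = 729 - 90 ≡ 49; y = λ·(45 - 49) - 41 ≡ 28. → (49, 28)

(49, 28)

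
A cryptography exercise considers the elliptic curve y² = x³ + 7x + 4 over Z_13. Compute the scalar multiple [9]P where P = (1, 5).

(3, 0)

Repeated addition: build up to 9P.
2P: tangent at (1, 5): λ = (3·1² + 7)/(2·5) ≡ 10/10. 10⁻¹ ≡ 4 (mod 13) since 10·4 = 40 ≡ 1, so λ ≡ 10·4 ≡ 1.
  x = λ² - 1 - 1 = 1 - 2 ≡ 12; y = λ·(1 - 12) - 5 ≡ 10. → (12, 10)
3P: (12, 10) + (1, 5). λ = (5 - 10)/(1 - 12) ≡ 8/2 mod 13. 2⁻¹ ≡ 7 (mod 13) since 2·7 = 14 ≡ 1, so λ ≡ 4.
  x = λ² - 12 - 1 = 16 - 13 ≡ 3; y = λ·(12 - 3) - 10 ≡ 0. → (3, 0)
4P: (3, 0) + (1, 5). λ = (5 - 0)/(1 - 3) ≡ 5/11 mod 13. 11⁻¹ ≡ 6 (mod 13) since 11·6 = 66 ≡ 1, so λ ≡ 4.
  x = λ² - 3 - 1 = 16 - 4 ≡ 12; y = λ·(3 - 12) - 0 ≡ 3. → (12, 3)
5P: (12, 3) + (1, 5). λ = (5 - 3)/(1 - 12) ≡ 2/2 mod 13. 2⁻¹ ≡ 7 (mod 13) since 2·7 = 14 ≡ 1, so λ ≡ 1.
  x = λ² - 12 - 1 = 1 - 13 ≡ 1; y = λ·(12 - 1) - 3 ≡ 8. → (1, 8)
6P: (1, 8) + (1, 5): same x and y₁ ≡ -y₂, so the sum is 𝒪.
7P: 𝒪 + (1, 5) = (1, 5) (identity).
8P: tangent at (1, 5): λ = (3·1² + 7)/(2·5) ≡ 10/10. 10⁻¹ ≡ 4 (mod 13), so λ ≡ 10·4 ≡ 1.
  x = λ² - 1 - 1 = 1 - 2 ≡ 12; y = λ·(1 - 12) - 5 ≡ 10. → (12, 10)
9P: (12, 10) + (1, 5). λ = (5 - 10)/(1 - 12) ≡ 8/2 mod 13. 2⁻¹ ≡ 7 (mod 13) since 2·7 = 14 ≡ 1, so λ ≡ 4.
  x = λ² - 12 - 1 = 16 - 13 ≡ 3; y = λ·(12 - 3) - 10 ≡ 0. → (3, 0)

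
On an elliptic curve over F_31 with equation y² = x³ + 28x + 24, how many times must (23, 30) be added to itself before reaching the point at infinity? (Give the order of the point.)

9

2P: tangent at (23, 30): λ = (3·23² + 28)/(2·30) ≡ 3/29. 29⁻¹ ≡ 15 (mod 31), so λ ≡ 3·15 ≡ 14.
  x = λ² - 23 - 23 = 196 - 46 ≡ 26; y = λ·(23 - 26) - 30 ≡ 21. → (26, 21)
3P: (26, 21) + (23, 30). λ = (30 - 21)/(23 - 26) ≡ 9/28 mod 31. 28⁻¹ ≡ 10 (mod 31) since 28·10 = 280 ≡ 1, so λ ≡ 28.
  x = λ² - 26 - 23 = 784 - 49 ≡ 22; y = λ·(26 - 22) - 21 ≡ 29. → (22, 29)
4P: (22, 29) + (23, 30). λ = (30 - 29)/(23 - 22) ≡ 1/1 mod 31. 1⁻¹ ≡ 1 (mod 31), so λ ≡ 1.
  x = λ² - 22 - 23 = 1 - 45 ≡ 18; y = λ·(22 - 18) - 29 ≡ 6. → (18, 6)
5P: (18, 6) + (23, 30). λ = (30 - 6)/(23 - 18) ≡ 24/5 mod 31. 5⁻¹ ≡ 25 (mod 31) since 5·25 = 125 ≡ 1, so λ ≡ 11.
  x = λ² - 18 - 23 = 121 - 41 ≡ 18; y = λ·(18 - 18) - 6 ≡ 25. → (18, 25)
6P: (18, 25) + (23, 30). λ = (30 - 25)/(23 - 18) ≡ 5/5 mod 31. 5⁻¹ ≡ 25 (mod 31), so λ ≡ 1.
  x = λ² - 18 - 23 = 1 - 41 ≡ 22; y = λ·(18 - 22) - 25 ≡ 2. → (22, 2)
7P: (22, 2) + (23, 30). λ = (30 - 2)/(23 - 22) ≡ 28/1 mod 31. 1⁻¹ ≡ 1 (mod 31), so λ ≡ 28.
  x = λ² - 22 - 23 = 784 - 45 ≡ 26; y = λ·(22 - 26) - 2 ≡ 10. → (26, 10)
8P: (26, 10) + (23, 30). λ = (30 - 10)/(23 - 26) ≡ 20/28 mod 31. 28⁻¹ ≡ 10 (mod 31) since 28·10 = 280 ≡ 1, so λ ≡ 14.
  x = λ² - 26 - 23 = 196 - 49 ≡ 23; y = λ·(26 - 23) - 10 ≡ 1. → (23, 1)
9P: (23, 1) + (23, 30): same x and y₁ ≡ -y₂, so the sum is the point at infinity.
9P = the point at infinity, so the order is 9.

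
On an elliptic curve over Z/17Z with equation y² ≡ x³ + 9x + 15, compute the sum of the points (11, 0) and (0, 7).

(11, 0) + (0, 7). λ = (7 - 0)/(0 - 11) ≡ 7/6 mod 17. 6⁻¹ ≡ 3 (mod 17), so λ ≡ 4.
  x = λ² - 11 - 0 = 16 - 11 ≡ 5; y = λ·(11 - 5) - 0 ≡ 7. → (5, 7)

(5, 7)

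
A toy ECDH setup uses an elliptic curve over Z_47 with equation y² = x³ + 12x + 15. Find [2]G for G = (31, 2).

tangent at (31, 2): λ = (3·31² + 12)/(2·2) ≡ 28/4. 4⁻¹ ≡ 12 (mod 47) since 4·12 = 48 ≡ 1, so λ ≡ 28·12 ≡ 7.
  x = λ² - 31 - 31 = 49 - 62 ≡ 34; y = λ·(31 - 34) - 2 ≡ 24. → (34, 24)

(34, 24)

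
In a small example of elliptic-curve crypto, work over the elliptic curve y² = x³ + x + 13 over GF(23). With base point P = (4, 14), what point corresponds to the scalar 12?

Double-and-add on 12 = (1100)₂. Start with P = (4, 14) for the leading 1-bit.
double: tangent at (4, 14): λ = (3·4² + 1)/(2·14) ≡ 3/5. 5⁻¹ ≡ 14 (mod 23), so λ ≡ 3·14 ≡ 19.
  x = λ² - 4 - 4 = 361 - 8 ≡ 8; y = λ·(4 - 8) - 14 ≡ 2. → (8, 2)
add P: (8, 2) + (4, 14). λ = (14 - 2)/(4 - 8) ≡ 12/19 mod 23. 19⁻¹ ≡ 17 (mod 23), so λ ≡ 20.
  x = λ² - 8 - 4 = 400 - 12 ≡ 20; y = λ·(8 - 20) - 2 ≡ 11. → (20, 11)
double: tangent at (20, 11): λ = (3·20² + 1)/(2·11) ≡ 5/22. 22⁻¹ ≡ 22 (mod 23), so λ ≡ 5·22 ≡ 18.
  x = λ² - 20 - 20 = 324 - 40 ≡ 8; y = λ·(20 - 8) - 11 ≡ 21. → (8, 21)
double: tangent at (8, 21): λ = (3·8² + 1)/(2·21) ≡ 9/19. 19⁻¹ ≡ 17 (mod 23), so λ ≡ 9·17 ≡ 15.
  x = λ² - 8 - 8 = 225 - 16 ≡ 2; y = λ·(8 - 2) - 21 ≡ 0. → (2, 0)

(2, 0)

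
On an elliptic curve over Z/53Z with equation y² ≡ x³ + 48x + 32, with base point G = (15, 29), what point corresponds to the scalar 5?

(41, 22)

Double-and-add on 5 = (101)₂. Start with G = (15, 29) for the leading 1-bit.
double: tangent at (15, 29): λ = (3·15² + 48)/(2·29) ≡ 34/5. 5⁻¹ ≡ 32 (mod 53), so λ ≡ 34·32 ≡ 28.
  x = λ² - 15 - 15 = 784 - 30 ≡ 12; y = λ·(15 - 12) - 29 ≡ 2. → (12, 2)
double: tangent at (12, 2): λ = (3·12² + 48)/(2·2) ≡ 3/4. 4⁻¹ ≡ 40 (mod 53) since 4·40 = 160 ≡ 1, so λ ≡ 3·40 ≡ 14.
  x = λ² - 12 - 12 = 196 - 24 ≡ 13; y = λ·(12 - 13) - 2 ≡ 37. → (13, 37)
add G: (13, 37) + (15, 29). λ = (29 - 37)/(15 - 13) ≡ 45/2 mod 53. 2⁻¹ ≡ 27 (mod 53) since 2·27 = 54 ≡ 1, so λ ≡ 49.
  x = λ² - 13 - 15 = 2401 - 28 ≡ 41; y = λ·(13 - 41) - 37 ≡ 22. → (41, 22)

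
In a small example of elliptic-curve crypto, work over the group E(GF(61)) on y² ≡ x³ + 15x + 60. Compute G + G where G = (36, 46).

(54, 51)

tangent at (36, 46): λ = (3·36² + 15)/(2·46) ≡ 60/31. 31⁻¹ ≡ 2 (mod 61), so λ ≡ 60·2 ≡ 59.
  x = λ² - 36 - 36 = 3481 - 72 ≡ 54; y = λ·(36 - 54) - 46 ≡ 51. → (54, 51)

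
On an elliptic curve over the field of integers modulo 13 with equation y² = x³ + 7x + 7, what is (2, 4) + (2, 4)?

tangent at (2, 4): λ = (3·2² + 7)/(2·4) ≡ 6/8. 8⁻¹ ≡ 5 (mod 13), so λ ≡ 6·5 ≡ 4.
  x = λ² - 2 - 2 = 16 - 4 ≡ 12; y = λ·(2 - 12) - 4 ≡ 8. → (12, 8)

(12, 8)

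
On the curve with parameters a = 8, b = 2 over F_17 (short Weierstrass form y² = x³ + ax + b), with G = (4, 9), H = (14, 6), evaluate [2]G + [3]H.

(13, 5)

First 2G:
Repeated addition: build up to 2G.
2G: tangent at (4, 9): λ = (3·4² + 8)/(2·9) ≡ 5/1. 1⁻¹ ≡ 1 (mod 17) since 1·1 = 1 ≡ 1, so λ ≡ 5·1 ≡ 5.
  x = λ² - 4 - 4 = 25 - 8 ≡ 0; y = λ·(4 - 0) - 9 ≡ 11. → (0, 11)
2G = (0, 11).
Next 3H:
Repeated addition: build up to 3H.
2H: tangent at (14, 6): λ = (3·14² + 8)/(2·6) ≡ 1/12. 12⁻¹ ≡ 10 (mod 17) since 12·10 = 120 ≡ 1, so λ ≡ 1·10 ≡ 10.
  x = λ² - 14 - 14 = 100 - 28 ≡ 4; y = λ·(14 - 4) - 6 ≡ 9. → (4, 9)
3H: (4, 9) + (14, 6). λ = (6 - 9)/(14 - 4) ≡ 14/10 mod 17. 10⁻¹ ≡ 12 (mod 17) since 10·12 = 120 ≡ 1, so λ ≡ 15.
  x = λ² - 4 - 14 = 225 - 18 ≡ 3; y = λ·(4 - 3) - 9 ≡ 6. → (3, 6)
3H = (3, 6).
Finally 2G + 3H:
(0, 11) + (3, 6). λ = (6 - 11)/(3 - 0) ≡ 12/3 mod 17. 3⁻¹ ≡ 6 (mod 17), so λ ≡ 4.
  x = λ² - 0 - 3 = 16 - 3 ≡ 13; y = λ·(0 - 13) - 11 ≡ 5. → (13, 5)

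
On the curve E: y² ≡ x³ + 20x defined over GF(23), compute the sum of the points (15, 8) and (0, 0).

(15, 8) + (0, 0). λ = (0 - 8)/(0 - 15) ≡ 15/8 mod 23. 8⁻¹ ≡ 3 (mod 23), so λ ≡ 22.
  x = λ² - 15 - 0 = 484 - 15 ≡ 9; y = λ·(15 - 9) - 8 ≡ 9. → (9, 9)

(9, 9)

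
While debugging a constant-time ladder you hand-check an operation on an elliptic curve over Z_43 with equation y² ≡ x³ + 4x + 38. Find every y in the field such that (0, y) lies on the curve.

x³ + 4x + 38 = 38 ≡ 38 (mod 43).
Square roots of 38 mod 43: 9 and 34 (since 9² = 81 ≡ 38).

9, 34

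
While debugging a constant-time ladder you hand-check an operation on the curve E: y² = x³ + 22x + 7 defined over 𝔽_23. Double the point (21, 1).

(17, 21)

tangent at (21, 1): λ = (3·21² + 22)/(2·1) ≡ 11/2. 2⁻¹ ≡ 12 (mod 23) since 2·12 = 24 ≡ 1, so λ ≡ 11·12 ≡ 17.
  x = λ² - 21 - 21 = 289 - 42 ≡ 17; y = λ·(21 - 17) - 1 ≡ 21. → (17, 21)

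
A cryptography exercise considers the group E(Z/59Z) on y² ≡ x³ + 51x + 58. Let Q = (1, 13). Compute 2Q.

tangent at (1, 13): λ = (3·1² + 51)/(2·13) ≡ 54/26. 26⁻¹ ≡ 25 (mod 59) since 26·25 = 650 ≡ 1, so λ ≡ 54·25 ≡ 52.
  x = λ² - 1 - 1 = 2704 - 2 ≡ 47; y = λ·(1 - 47) - 13 ≡ 14. → (47, 14)

(47, 14)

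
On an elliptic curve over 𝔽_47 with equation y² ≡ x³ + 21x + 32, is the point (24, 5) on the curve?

yes

y² = 5² ≡ 25; x³ + 21x + 32 = 14360 ≡ 25 (mod 47). 25 = 25.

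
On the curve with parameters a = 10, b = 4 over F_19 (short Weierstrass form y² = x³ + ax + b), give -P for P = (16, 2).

-(16, 2) = (16, -2 mod 19) = (16, 17).

(16, 17)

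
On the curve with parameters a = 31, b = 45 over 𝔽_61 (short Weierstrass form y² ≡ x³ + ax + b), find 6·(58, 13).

Write P = (58, 13).
Double-and-add on 6 = (110)₂. Start with P = (58, 13) for the leading 1-bit.
double: tangent at (58, 13): λ = (3·58² + 31)/(2·13) ≡ 58/26. 26⁻¹ ≡ 54 (mod 61) since 26·54 = 1404 ≡ 1, so λ ≡ 58·54 ≡ 21.
  x = λ² - 58 - 58 = 441 - 116 ≡ 20; y = λ·(58 - 20) - 13 ≡ 53. → (20, 53)
add P: (20, 53) + (58, 13). λ = (13 - 53)/(58 - 20) ≡ 21/38 mod 61. 38⁻¹ ≡ 53 (mod 61), so λ ≡ 15.
  x = λ² - 20 - 58 = 225 - 78 ≡ 25; y = λ·(20 - 25) - 53 ≡ 55. → (25, 55)
double: tangent at (25, 55): λ = (3·25² + 31)/(2·55) ≡ 15/49. 49⁻¹ ≡ 5 (mod 61), so λ ≡ 15·5 ≡ 14.
  x = λ² - 25 - 25 = 196 - 50 ≡ 24; y = λ·(25 - 24) - 55 ≡ 20. → (24, 20)

(24, 20)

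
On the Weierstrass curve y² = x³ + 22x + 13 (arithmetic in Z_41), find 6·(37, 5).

(34, 7)

Write Q = (37, 5).
Double-and-add on 6 = (110)₂. Start with Q = (37, 5) for the leading 1-bit.
double: tangent at (37, 5): λ = (3·37² + 22)/(2·5) ≡ 29/10. 10⁻¹ ≡ 37 (mod 41) since 10·37 = 370 ≡ 1, so λ ≡ 29·37 ≡ 7.
  x = λ² - 37 - 37 = 49 - 74 ≡ 16; y = λ·(37 - 16) - 5 ≡ 19. → (16, 19)
add Q: (16, 19) + (37, 5). λ = (5 - 19)/(37 - 16) ≡ 27/21 mod 41. 21⁻¹ ≡ 2 (mod 41) since 21·2 = 42 ≡ 1, so λ ≡ 13.
  x = λ² - 16 - 37 = 169 - 53 ≡ 34; y = λ·(16 - 34) - 19 ≡ 34. → (34, 34)
double: tangent at (34, 34): λ = (3·34² + 22)/(2·34) ≡ 5/27. 27⁻¹ ≡ 38 (mod 41) since 27·38 = 1026 ≡ 1, so λ ≡ 5·38 ≡ 26.
  x = λ² - 34 - 34 = 676 - 68 ≡ 34; y = λ·(34 - 34) - 34 ≡ 7. → (34, 7)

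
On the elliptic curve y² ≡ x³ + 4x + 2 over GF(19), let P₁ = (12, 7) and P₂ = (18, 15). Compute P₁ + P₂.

(14, 3)

(12, 7) + (18, 15). λ = (15 - 7)/(18 - 12) ≡ 8/6 mod 19. 6⁻¹ ≡ 16 (mod 19), so λ ≡ 14.
  x = λ² - 12 - 18 = 196 - 30 ≡ 14; y = λ·(12 - 14) - 7 ≡ 3. → (14, 3)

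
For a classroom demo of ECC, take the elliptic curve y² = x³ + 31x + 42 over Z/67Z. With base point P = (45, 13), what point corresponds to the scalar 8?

(44, 48)

Repeated addition: build up to 8P.
2P: tangent at (45, 13): λ = (3·45² + 31)/(2·13) ≡ 9/26. 26⁻¹ ≡ 49 (mod 67), so λ ≡ 9·49 ≡ 39.
  x = λ² - 45 - 45 = 1521 - 90 ≡ 24; y = λ·(45 - 24) - 13 ≡ 2. → (24, 2)
3P: (24, 2) + (45, 13). λ = (13 - 2)/(45 - 24) ≡ 11/21 mod 67. 21⁻¹ ≡ 16 (mod 67), so λ ≡ 42.
  x = λ² - 24 - 45 = 1764 - 69 ≡ 20; y = λ·(24 - 20) - 2 ≡ 32. → (20, 32)
4P: (20, 32) + (45, 13). λ = (13 - 32)/(45 - 20) ≡ 48/25 mod 67. 25⁻¹ ≡ 59 (mod 67) since 25·59 = 1475 ≡ 1, so λ ≡ 18.
  x = λ² - 20 - 45 = 324 - 65 ≡ 58; y = λ·(20 - 58) - 32 ≡ 21. → (58, 21)
5P: (58, 21) + (45, 13). λ = (13 - 21)/(45 - 58) ≡ 59/54 mod 67. 54⁻¹ ≡ 36 (mod 67), so λ ≡ 47.
  x = λ² - 58 - 45 = 2209 - 103 ≡ 29; y = λ·(58 - 29) - 21 ≡ 2. → (29, 2)
6P: (29, 2) + (45, 13). λ = (13 - 2)/(45 - 29) ≡ 11/16 mod 67. 16⁻¹ ≡ 21 (mod 67), so λ ≡ 30.
  x = λ² - 29 - 45 = 900 - 74 ≡ 22; y = λ·(29 - 22) - 2 ≡ 7. → (22, 7)
7P: (22, 7) + (45, 13). λ = (13 - 7)/(45 - 22) ≡ 6/23 mod 67. 23⁻¹ ≡ 35 (mod 67), so λ ≡ 9.
  x = λ² - 22 - 45 = 81 - 67 ≡ 14; y = λ·(22 - 14) - 7 ≡ 65. → (14, 65)
8P: (14, 65) + (45, 13). λ = (13 - 65)/(45 - 14) ≡ 15/31 mod 67. 31⁻¹ ≡ 13 (mod 67), so λ ≡ 61.
  x = λ² - 14 - 45 = 3721 - 59 ≡ 44; y = λ·(14 - 44) - 65 ≡ 48. → (44, 48)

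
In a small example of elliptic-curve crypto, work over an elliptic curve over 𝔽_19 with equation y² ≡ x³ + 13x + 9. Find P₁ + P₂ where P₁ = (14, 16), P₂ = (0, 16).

(14, 16) + (0, 16). λ = (16 - 16)/(0 - 14) ≡ 0/5 mod 19. 5⁻¹ ≡ 4 (mod 19) since 5·4 = 20 ≡ 1, so λ ≡ 0.
  x = λ² - 14 - 0 = 0 - 14 ≡ 5; y = λ·(14 - 5) - 16 ≡ 3. → (5, 3)

(5, 3)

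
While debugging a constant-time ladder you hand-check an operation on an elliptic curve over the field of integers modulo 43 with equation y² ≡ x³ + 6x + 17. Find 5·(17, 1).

Write Q = (17, 1).
Double-and-add on 5 = (101)₂. Start with Q = (17, 1) for the leading 1-bit.
double: tangent at (17, 1): λ = (3·17² + 6)/(2·1) ≡ 13/2. 2⁻¹ ≡ 22 (mod 43), so λ ≡ 13·22 ≡ 28.
  x = λ² - 17 - 17 = 784 - 34 ≡ 19; y = λ·(17 - 19) - 1 ≡ 29. → (19, 29)
double: tangent at (19, 29): λ = (3·19² + 6)/(2·29) ≡ 14/15. 15⁻¹ ≡ 23 (mod 43) since 15·23 = 345 ≡ 1, so λ ≡ 14·23 ≡ 21.
  x = λ² - 19 - 19 = 441 - 38 ≡ 16; y = λ·(19 - 16) - 29 ≡ 34. → (16, 34)
add Q: (16, 34) + (17, 1). λ = (1 - 34)/(17 - 16) ≡ 10/1 mod 43. 1⁻¹ ≡ 1 (mod 43) since 1·1 = 1 ≡ 1, so λ ≡ 10.
  x = λ² - 16 - 17 = 100 - 33 ≡ 24; y = λ·(16 - 24) - 34 ≡ 15. → (24, 15)

(24, 15)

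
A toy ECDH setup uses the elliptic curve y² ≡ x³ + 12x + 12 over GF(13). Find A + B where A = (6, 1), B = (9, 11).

(6, 1) + (9, 11). λ = (11 - 1)/(9 - 6) ≡ 10/3 mod 13. 3⁻¹ ≡ 9 (mod 13), so λ ≡ 12.
  x = λ² - 6 - 9 = 144 - 15 ≡ 12; y = λ·(6 - 12) - 1 ≡ 5. → (12, 5)

(12, 5)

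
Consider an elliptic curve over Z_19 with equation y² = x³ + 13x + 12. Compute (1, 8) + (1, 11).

O

The two points share x = 1 and their y-coordinates satisfy 8 + 11 ≡ 0 (mod 19), so they are inverses. Their sum is O.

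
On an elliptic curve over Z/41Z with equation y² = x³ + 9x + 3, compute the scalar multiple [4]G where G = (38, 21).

(24, 29)

Double-and-add on 4 = (100)₂. Start with G = (38, 21) for the leading 1-bit.
double: tangent at (38, 21): λ = (3·38² + 9)/(2·21) ≡ 36/1. 1⁻¹ ≡ 1 (mod 41), so λ ≡ 36·1 ≡ 36.
  x = λ² - 38 - 38 = 1296 - 76 ≡ 31; y = λ·(38 - 31) - 21 ≡ 26. → (31, 26)
double: tangent at (31, 26): λ = (3·31² + 9)/(2·26) ≡ 22/11. 11⁻¹ ≡ 15 (mod 41), so λ ≡ 22·15 ≡ 2.
  x = λ² - 31 - 31 = 4 - 62 ≡ 24; y = λ·(31 - 24) - 26 ≡ 29. → (24, 29)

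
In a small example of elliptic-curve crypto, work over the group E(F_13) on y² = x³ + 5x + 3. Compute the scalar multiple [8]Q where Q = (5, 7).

(1, 10)

Double-and-add on 8 = (1000)₂. Start with Q = (5, 7) for the leading 1-bit.
double: tangent at (5, 7): λ = (3·5² + 5)/(2·7) ≡ 2/1. 1⁻¹ ≡ 1 (mod 13) since 1·1 = 1 ≡ 1, so λ ≡ 2·1 ≡ 2.
  x = λ² - 5 - 5 = 4 - 10 ≡ 7; y = λ·(5 - 7) - 7 ≡ 2. → (7, 2)
double: tangent at (7, 2): λ = (3·7² + 5)/(2·2) ≡ 9/4. 4⁻¹ ≡ 10 (mod 13) since 4·10 = 40 ≡ 1, so λ ≡ 9·10 ≡ 12.
  x = λ² - 7 - 7 = 144 - 14 ≡ 0; y = λ·(7 - 0) - 2 ≡ 4. → (0, 4)
double: tangent at (0, 4): λ = (3·0² + 5)/(2·4) ≡ 5/8. 8⁻¹ ≡ 5 (mod 13) since 8·5 = 40 ≡ 1, so λ ≡ 5·5 ≡ 12.
  x = λ² - 0 - 0 = 144 - 0 ≡ 1; y = λ·(0 - 1) - 4 ≡ 10. → (1, 10)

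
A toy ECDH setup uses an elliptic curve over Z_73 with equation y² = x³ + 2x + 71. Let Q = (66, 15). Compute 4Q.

Double-and-add on 4 = (100)₂. Start with Q = (66, 15) for the leading 1-bit.
double: tangent at (66, 15): λ = (3·66² + 2)/(2·15) ≡ 3/30. 30⁻¹ ≡ 56 (mod 73), so λ ≡ 3·56 ≡ 22.
  x = λ² - 66 - 66 = 484 - 132 ≡ 60; y = λ·(66 - 60) - 15 ≡ 44. → (60, 44)
double: tangent at (60, 44): λ = (3·60² + 2)/(2·44) ≡ 71/15. 15⁻¹ ≡ 39 (mod 73), so λ ≡ 71·39 ≡ 68.
  x = λ² - 60 - 60 = 4624 - 120 ≡ 51; y = λ·(60 - 51) - 44 ≡ 57. → (51, 57)

(51, 57)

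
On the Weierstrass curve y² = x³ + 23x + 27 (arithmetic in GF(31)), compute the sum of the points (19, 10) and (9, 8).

(19, 10) + (9, 8). λ = (8 - 10)/(9 - 19) ≡ 29/21 mod 31. 21⁻¹ ≡ 3 (mod 31) since 21·3 = 63 ≡ 1, so λ ≡ 25.
  x = λ² - 19 - 9 = 625 - 28 ≡ 8; y = λ·(19 - 8) - 10 ≡ 17. → (8, 17)

(8, 17)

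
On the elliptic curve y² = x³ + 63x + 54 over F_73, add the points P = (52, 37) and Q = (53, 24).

(64, 46)

(52, 37) + (53, 24). λ = (24 - 37)/(53 - 52) ≡ 60/1 mod 73. 1⁻¹ ≡ 1 (mod 73) since 1·1 = 1 ≡ 1, so λ ≡ 60.
  x = λ² - 52 - 53 = 3600 - 105 ≡ 64; y = λ·(52 - 64) - 37 ≡ 46. → (64, 46)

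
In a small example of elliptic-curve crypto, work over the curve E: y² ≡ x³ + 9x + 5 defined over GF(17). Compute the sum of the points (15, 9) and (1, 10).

(3, 12)

(15, 9) + (1, 10). λ = (10 - 9)/(1 - 15) ≡ 1/3 mod 17. 3⁻¹ ≡ 6 (mod 17) since 3·6 = 18 ≡ 1, so λ ≡ 6.
  x = λ² - 15 - 1 = 36 - 16 ≡ 3; y = λ·(15 - 3) - 9 ≡ 12. → (3, 12)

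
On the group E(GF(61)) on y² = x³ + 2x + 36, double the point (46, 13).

(25, 20)

tangent at (46, 13): λ = (3·46² + 2)/(2·13) ≡ 6/26. 26⁻¹ ≡ 54 (mod 61), so λ ≡ 6·54 ≡ 19.
  x = λ² - 46 - 46 = 361 - 92 ≡ 25; y = λ·(46 - 25) - 13 ≡ 20. → (25, 20)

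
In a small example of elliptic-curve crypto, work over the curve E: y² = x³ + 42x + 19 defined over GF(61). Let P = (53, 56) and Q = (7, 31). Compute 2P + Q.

(38, 60)

First 2P:
Repeated addition: build up to 2P.
2P: tangent at (53, 56): λ = (3·53² + 42)/(2·56) ≡ 51/51. 51⁻¹ ≡ 6 (mod 61), so λ ≡ 51·6 ≡ 1.
  x = λ² - 53 - 53 = 1 - 106 ≡ 17; y = λ·(53 - 17) - 56 ≡ 41. → (17, 41)
2P = (17, 41).
Finally 2P + Q:
(17, 41) + (7, 31). λ = (31 - 41)/(7 - 17) ≡ 51/51 mod 61. 51⁻¹ ≡ 6 (mod 61) since 51·6 = 306 ≡ 1, so λ ≡ 1.
  x = λ² - 17 - 7 = 1 - 24 ≡ 38; y = λ·(17 - 38) - 41 ≡ 60. → (38, 60)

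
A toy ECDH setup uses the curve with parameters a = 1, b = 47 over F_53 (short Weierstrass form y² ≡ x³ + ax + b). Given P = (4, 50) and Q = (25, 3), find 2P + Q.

(37, 4)

First 2P:
Repeated addition: build up to 2P.
2P: tangent at (4, 50): λ = (3·4² + 1)/(2·50) ≡ 49/47. 47⁻¹ ≡ 44 (mod 53) since 47·44 = 2068 ≡ 1, so λ ≡ 49·44 ≡ 36.
  x = λ² - 4 - 4 = 1296 - 8 ≡ 16; y = λ·(4 - 16) - 50 ≡ 48. → (16, 48)
2P = (16, 48).
Finally 2P + Q:
(16, 48) + (25, 3). λ = (3 - 48)/(25 - 16) ≡ 8/9 mod 53. 9⁻¹ ≡ 6 (mod 53) since 9·6 = 54 ≡ 1, so λ ≡ 48.
  x = λ² - 16 - 25 = 2304 - 41 ≡ 37; y = λ·(16 - 37) - 48 ≡ 4. → (37, 4)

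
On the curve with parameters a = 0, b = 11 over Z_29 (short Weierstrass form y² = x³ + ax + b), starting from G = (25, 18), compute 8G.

Double-and-add on 8 = (1000)₂. Start with G = (25, 18) for the leading 1-bit.
double: tangent at (25, 18): λ = (3·25² + 0)/(2·18) ≡ 19/7. 7⁻¹ ≡ 25 (mod 29), so λ ≡ 19·25 ≡ 11.
  x = λ² - 25 - 25 = 121 - 50 ≡ 13; y = λ·(25 - 13) - 18 ≡ 27. → (13, 27)
double: tangent at (13, 27): λ = (3·13² + 0)/(2·27) ≡ 14/25. 25⁻¹ ≡ 7 (mod 29) since 25·7 = 175 ≡ 1, so λ ≡ 14·7 ≡ 11.
  x = λ² - 13 - 13 = 121 - 26 ≡ 8; y = λ·(13 - 8) - 27 ≡ 28. → (8, 28)
double: tangent at (8, 28): λ = (3·8² + 0)/(2·28) ≡ 18/27. 27⁻¹ ≡ 14 (mod 29) since 27·14 = 378 ≡ 1, so λ ≡ 18·14 ≡ 20.
  x = λ² - 8 - 8 = 400 - 16 ≡ 7; y = λ·(8 - 7) - 28 ≡ 21. → (7, 21)

(7, 21)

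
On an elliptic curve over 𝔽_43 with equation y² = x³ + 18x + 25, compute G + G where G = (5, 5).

(15, 31)

tangent at (5, 5): λ = (3·5² + 18)/(2·5) ≡ 7/10. 10⁻¹ ≡ 13 (mod 43), so λ ≡ 7·13 ≡ 5.
  x = λ² - 5 - 5 = 25 - 10 ≡ 15; y = λ·(5 - 15) - 5 ≡ 31. → (15, 31)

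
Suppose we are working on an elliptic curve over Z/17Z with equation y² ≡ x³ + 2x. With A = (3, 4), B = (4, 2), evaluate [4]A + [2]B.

First 4A:
Repeated addition: build up to 4A.
2A: tangent at (3, 4): λ = (3·3² + 2)/(2·4) ≡ 12/8. 8⁻¹ ≡ 15 (mod 17) since 8·15 = 120 ≡ 1, so λ ≡ 12·15 ≡ 10.
  x = λ² - 3 - 3 = 100 - 6 ≡ 9; y = λ·(3 - 9) - 4 ≡ 4. → (9, 4)
3A: (9, 4) + (3, 4). λ = (4 - 4)/(3 - 9) ≡ 0/11 mod 17. 11⁻¹ ≡ 14 (mod 17) since 11·14 = 154 ≡ 1, so λ ≡ 0.
  x = λ² - 9 - 3 = 0 - 12 ≡ 5; y = λ·(9 - 5) - 4 ≡ 13. → (5, 13)
4A: (5, 13) + (3, 4). λ = (4 - 13)/(3 - 5) ≡ 8/15 mod 17. 15⁻¹ ≡ 8 (mod 17), so λ ≡ 13.
  x = λ² - 5 - 3 = 169 - 8 ≡ 8; y = λ·(5 - 8) - 13 ≡ 16. → (8, 16)
4A = (8, 16).
Next 2B:
Repeated addition: build up to 2B.
2B: tangent at (4, 2): λ = (3·4² + 2)/(2·2) ≡ 16/4. 4⁻¹ ≡ 13 (mod 17) since 4·13 = 52 ≡ 1, so λ ≡ 16·13 ≡ 4.
  x = λ² - 4 - 4 = 16 - 8 ≡ 8; y = λ·(4 - 8) - 2 ≡ 16. → (8, 16)
2B = (8, 16).
Finally 4A + 2B:
tangent at (8, 16): λ = (3·8² + 2)/(2·16) ≡ 7/15. 15⁻¹ ≡ 8 (mod 17), so λ ≡ 7·8 ≡ 5.
  x = λ² - 8 - 8 = 25 - 16 ≡ 9; y = λ·(8 - 9) - 16 ≡ 13. → (9, 13)

(9, 13)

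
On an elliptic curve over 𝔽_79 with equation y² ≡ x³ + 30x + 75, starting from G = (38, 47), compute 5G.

Double-and-add on 5 = (101)₂. Start with G = (38, 47) for the leading 1-bit.
double: tangent at (38, 47): λ = (3·38² + 30)/(2·47) ≡ 17/15. 15⁻¹ ≡ 58 (mod 79), so λ ≡ 17·58 ≡ 38.
  x = λ² - 38 - 38 = 1444 - 76 ≡ 25; y = λ·(38 - 25) - 47 ≡ 52. → (25, 52)
double: tangent at (25, 52): λ = (3·25² + 30)/(2·52) ≡ 9/25. 25⁻¹ ≡ 19 (mod 79), so λ ≡ 9·19 ≡ 13.
  x = λ² - 25 - 25 = 169 - 50 ≡ 40; y = λ·(25 - 40) - 52 ≡ 69. → (40, 69)
add G: (40, 69) + (38, 47). λ = (47 - 69)/(38 - 40) ≡ 57/77 mod 79. 77⁻¹ ≡ 39 (mod 79), so λ ≡ 11.
  x = λ² - 40 - 38 = 121 - 78 ≡ 43; y = λ·(40 - 43) - 69 ≡ 56. → (43, 56)

(43, 56)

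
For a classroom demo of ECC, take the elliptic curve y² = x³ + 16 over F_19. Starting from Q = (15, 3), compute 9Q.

Double-and-add on 9 = (1001)₂. Start with Q = (15, 3) for the leading 1-bit.
double: tangent at (15, 3): λ = (3·15² + 0)/(2·3) ≡ 10/6. 6⁻¹ ≡ 16 (mod 19), so λ ≡ 10·16 ≡ 8.
  x = λ² - 15 - 15 = 64 - 30 ≡ 15; y = λ·(15 - 15) - 3 ≡ 16. → (15, 16)
double: tangent at (15, 16): λ = (3·15² + 0)/(2·16) ≡ 10/13. 13⁻¹ ≡ 3 (mod 19) since 13·3 = 39 ≡ 1, so λ ≡ 10·3 ≡ 11.
  x = λ² - 15 - 15 = 121 - 30 ≡ 15; y = λ·(15 - 15) - 16 ≡ 3. → (15, 3)
double: tangent at (15, 3): λ = (3·15² + 0)/(2·3) ≡ 10/6. 6⁻¹ ≡ 16 (mod 19) since 6·16 = 96 ≡ 1, so λ ≡ 10·16 ≡ 8.
  x = λ² - 15 - 15 = 64 - 30 ≡ 15; y = λ·(15 - 15) - 3 ≡ 16. → (15, 16)
add Q: (15, 16) + (15, 3): same x and y₁ ≡ -y₂, so the sum is ∞.

O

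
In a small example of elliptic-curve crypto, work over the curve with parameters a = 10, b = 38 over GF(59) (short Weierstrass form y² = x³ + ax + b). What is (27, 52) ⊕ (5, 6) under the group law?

(46, 37)

(27, 52) + (5, 6). λ = (6 - 52)/(5 - 27) ≡ 13/37 mod 59. 37⁻¹ ≡ 8 (mod 59) since 37·8 = 296 ≡ 1, so λ ≡ 45.
  x = λ² - 27 - 5 = 2025 - 32 ≡ 46; y = λ·(27 - 46) - 52 ≡ 37. → (46, 37)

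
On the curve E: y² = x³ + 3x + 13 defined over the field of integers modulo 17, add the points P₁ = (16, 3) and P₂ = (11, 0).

(6, 3)

(16, 3) + (11, 0). λ = (0 - 3)/(11 - 16) ≡ 14/12 mod 17. 12⁻¹ ≡ 10 (mod 17) since 12·10 = 120 ≡ 1, so λ ≡ 4.
  x = λ² - 16 - 11 = 16 - 27 ≡ 6; y = λ·(16 - 6) - 3 ≡ 3. → (6, 3)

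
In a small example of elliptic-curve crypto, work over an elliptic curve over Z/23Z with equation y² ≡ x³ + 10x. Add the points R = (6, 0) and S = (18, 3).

(6, 0) + (18, 3). λ = (3 - 0)/(18 - 6) ≡ 3/12 mod 23. 12⁻¹ ≡ 2 (mod 23) since 12·2 = 24 ≡ 1, so λ ≡ 6.
  x = λ² - 6 - 18 = 36 - 24 ≡ 12; y = λ·(6 - 12) - 0 ≡ 10. → (12, 10)

(12, 10)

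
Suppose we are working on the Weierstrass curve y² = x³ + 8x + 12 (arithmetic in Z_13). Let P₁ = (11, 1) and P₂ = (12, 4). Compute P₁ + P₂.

(12, 9)

(11, 1) + (12, 4). λ = (4 - 1)/(12 - 11) ≡ 3/1 mod 13. 1⁻¹ ≡ 1 (mod 13), so λ ≡ 3.
  x = λ² - 11 - 12 = 9 - 23 ≡ 12; y = λ·(11 - 12) - 1 ≡ 9. → (12, 9)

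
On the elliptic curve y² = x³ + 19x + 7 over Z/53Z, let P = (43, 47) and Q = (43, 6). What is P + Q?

The two points share x = 43 and their y-coordinates satisfy 47 + 6 ≡ 0 (mod 53), so they are inverses. Their sum is the point at infinity.

O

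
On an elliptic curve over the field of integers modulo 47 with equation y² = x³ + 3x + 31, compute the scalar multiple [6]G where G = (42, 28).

(10, 36)

Repeated addition: build up to 6G.
2G: tangent at (42, 28): λ = (3·42² + 3)/(2·28) ≡ 31/9. 9⁻¹ ≡ 21 (mod 47), so λ ≡ 31·21 ≡ 40.
  x = λ² - 42 - 42 = 1600 - 84 ≡ 12; y = λ·(42 - 12) - 28 ≡ 44. → (12, 44)
3G: (12, 44) + (42, 28). λ = (28 - 44)/(42 - 12) ≡ 31/30 mod 47. 30⁻¹ ≡ 11 (mod 47), so λ ≡ 12.
  x = λ² - 12 - 42 = 144 - 54 ≡ 43; y = λ·(12 - 43) - 44 ≡ 7. → (43, 7)
4G: (43, 7) + (42, 28). λ = (28 - 7)/(42 - 43) ≡ 21/46 mod 47. 46⁻¹ ≡ 46 (mod 47), so λ ≡ 26.
  x = λ² - 43 - 42 = 676 - 85 ≡ 27; y = λ·(43 - 27) - 7 ≡ 33. → (27, 33)
5G: (27, 33) + (42, 28). λ = (28 - 33)/(42 - 27) ≡ 42/15 mod 47. 15⁻¹ ≡ 22 (mod 47), so λ ≡ 31.
  x = λ² - 27 - 42 = 961 - 69 ≡ 46; y = λ·(27 - 46) - 33 ≡ 36. → (46, 36)
6G: (46, 36) + (42, 28). λ = (28 - 36)/(42 - 46) ≡ 39/43 mod 47. 43⁻¹ ≡ 35 (mod 47) since 43·35 = 1505 ≡ 1, so λ ≡ 2.
  x = λ² - 46 - 42 = 4 - 88 ≡ 10; y = λ·(46 - 10) - 36 ≡ 36. → (10, 36)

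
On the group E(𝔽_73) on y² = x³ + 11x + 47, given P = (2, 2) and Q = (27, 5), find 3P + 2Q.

(20, 23)

First 3P:
Repeated addition: build up to 3P.
2P: tangent at (2, 2): λ = (3·2² + 11)/(2·2) ≡ 23/4. 4⁻¹ ≡ 55 (mod 73), so λ ≡ 23·55 ≡ 24.
  x = λ² - 2 - 2 = 576 - 4 ≡ 61; y = λ·(2 - 61) - 2 ≡ 42. → (61, 42)
3P: (61, 42) + (2, 2). λ = (2 - 42)/(2 - 61) ≡ 33/14 mod 73. 14⁻¹ ≡ 47 (mod 73), so λ ≡ 18.
  x = λ² - 61 - 2 = 324 - 63 ≡ 42; y = λ·(61 - 42) - 42 ≡ 8. → (42, 8)
3P = (42, 8).
Next 2Q:
Repeated addition: build up to 2Q.
2Q: tangent at (27, 5): λ = (3·27² + 11)/(2·5) ≡ 8/10. 10⁻¹ ≡ 22 (mod 73) since 10·22 = 220 ≡ 1, so λ ≡ 8·22 ≡ 30.
  x = λ² - 27 - 27 = 900 - 54 ≡ 43; y = λ·(27 - 43) - 5 ≡ 26. → (43, 26)
2Q = (43, 26).
Finally 3P + 2Q:
(42, 8) + (43, 26). λ = (26 - 8)/(43 - 42) ≡ 18/1 mod 73. 1⁻¹ ≡ 1 (mod 73), so λ ≡ 18.
  x = λ² - 42 - 43 = 324 - 85 ≡ 20; y = λ·(42 - 20) - 8 ≡ 23. → (20, 23)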